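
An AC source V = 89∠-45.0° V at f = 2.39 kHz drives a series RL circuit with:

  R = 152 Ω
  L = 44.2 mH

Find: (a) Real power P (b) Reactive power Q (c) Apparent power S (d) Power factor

Step 1 — Angular frequency: ω = 2π·f = 2π·2390 = 1.502e+04 rad/s.
Step 2 — Component impedances:
  R: Z = R = 152 Ω
  L: Z = jωL = j·1.502e+04·0.0442 = 0 + j663.7 Ω
Step 3 — Series combination: Z_total = R + L = 152 + j663.7 Ω = 680.9∠77.1° Ω.
Step 4 — Source phasor: V = 89∠-45.0° V = 62.93 - j62.93 V.
Step 5 — Current: I = V / Z = -0.06946 - j0.1107 A = 0.1307∠-122.1° A.
Step 6 — Complex power: S = V·I* = 2.597 + j11.34 VA.
Step 7 — Real power: P = Re(S) = 2.597 W.
Step 8 — Reactive power: Q = Im(S) = 11.34 VAR.
Step 9 — Apparent power: |S| = 11.63 VA.
Step 10 — Power factor: PF = P/|S| = 0.2232 (lagging).

(a) P = 2.597 W  (b) Q = 11.34 VAR  (c) S = 11.63 VA  (d) PF = 0.2232 (lagging)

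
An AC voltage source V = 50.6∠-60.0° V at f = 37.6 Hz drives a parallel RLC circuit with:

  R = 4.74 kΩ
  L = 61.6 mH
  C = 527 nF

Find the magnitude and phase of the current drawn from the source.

Step 1 — Angular frequency: ω = 2π·f = 2π·37.6 = 236.2 rad/s.
Step 2 — Component impedances:
  R: Z = R = 4740 Ω
  L: Z = jωL = j·236.2·0.0616 = 0 + j14.55 Ω
  C: Z = 1/(jωC) = -j/(ω·C) = 0 - j8032 Ω
Step 3 — Parallel combination: 1/Z_total = 1/R + 1/L + 1/C; Z_total = 0.04484 + j14.58 Ω = 14.58∠89.8° Ω.
Step 4 — Source phasor: V = 50.6∠-60.0° V = 25.3 - j43.82 V.
Step 5 — Ohm's law: I = V / Z_total = (25.3 - j43.82) / (0.04484 + j14.58) = -3 - j1.745 A.
Step 6 — Convert to polar: |I| = 3.471 A, ∠I = -149.8°.

I = 3.471∠-149.8° A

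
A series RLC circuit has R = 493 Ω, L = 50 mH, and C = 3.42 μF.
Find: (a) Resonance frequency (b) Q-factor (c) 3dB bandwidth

Step 1 — Resonance: ω₀ = 1/√(LC) = 1/√(0.05·3.42e-06) = 2418 rad/s.
Step 2 — f₀ = ω₀/(2π) = 384.9 Hz.
Step 3 — Series Q: Q = ω₀L/R = 2418·0.05/493 = 0.2453.
Step 4 — Bandwidth: Δω = ω₀/Q = 9860 rad/s; BW = Δω/(2π) = 1569 Hz.

(a) f₀ = 384.9 Hz  (b) Q = 0.2453  (c) BW = 1569 Hz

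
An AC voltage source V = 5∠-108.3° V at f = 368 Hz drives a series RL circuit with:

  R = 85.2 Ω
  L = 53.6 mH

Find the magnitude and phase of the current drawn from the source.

Step 1 — Angular frequency: ω = 2π·f = 2π·368 = 2312 rad/s.
Step 2 — Component impedances:
  R: Z = R = 85.2 Ω
  L: Z = jωL = j·2312·0.0536 = 0 + j123.9 Ω
Step 3 — Series combination: Z_total = R + L = 85.2 + j123.9 Ω = 150.4∠55.5° Ω.
Step 4 — Source phasor: V = 5∠-108.3° V = -1.57 - j4.747 V.
Step 5 — Ohm's law: I = V / Z_total = (-1.57 - j4.747) / (85.2 + j123.9) = -0.03192 - j0.009279 A.
Step 6 — Convert to polar: |I| = 0.03325 A, ∠I = -163.8°.

I = 0.03325∠-163.8° A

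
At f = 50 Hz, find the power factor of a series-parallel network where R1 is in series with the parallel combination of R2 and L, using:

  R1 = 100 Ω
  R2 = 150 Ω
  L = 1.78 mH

Step 1 — Angular frequency: ω = 2π·f = 2π·50 = 314.2 rad/s.
Step 2 — Component impedances:
  R1: Z = R = 100 Ω
  R2: Z = R = 150 Ω
  L: Z = jωL = j·314.2·0.00178 = 0 + j0.5592 Ω
Step 3 — Parallel branch: R2 || L = 1/(1/R2 + 1/L) = 0.002085 + j0.5592 Ω.
Step 4 — Series with R1: Z_total = R1 + (R2 || L) = 100 + j0.5592 Ω = 100∠0.3° Ω.
Step 5 — Power factor: PF = cos(φ) = Re(Z)/|Z| = 100/100 = 1.
Step 6 — Type: Im(Z) = 0.5592 ⇒ lagging (phase φ = 0.3°).

PF = 1 (lagging, φ = 0.3°)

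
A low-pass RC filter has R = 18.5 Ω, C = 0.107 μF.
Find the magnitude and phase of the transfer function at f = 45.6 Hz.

Step 1 — Angular frequency: ω = 2π·45.6 = 286.5 rad/s.
Step 2 — Transfer function: H(jω) = 1/(1 + jωRC).
Step 3 — Denominator: 1 + jωRC = 1 + j·286.5·18.5·1.07e-07 = 1 + j0.0005672.
Step 4 — H = 1 - j0.0005672.
Step 5 — Magnitude: |H| = 1 (-0.0 dB); phase: φ = -0.0°.

|H| = 1 (-0.0 dB), φ = -0.0°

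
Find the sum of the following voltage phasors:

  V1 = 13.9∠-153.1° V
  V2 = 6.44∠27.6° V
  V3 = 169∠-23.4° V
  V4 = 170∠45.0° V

Step 1 — Convert each phasor to rectangular form:
  V1 = 13.9·(cos(-153.1°) + j·sin(-153.1°)) = -12.4 - j6.289 V
  V2 = 6.44·(cos(27.6°) + j·sin(27.6°)) = 5.707 + j2.984 V
  V3 = 169·(cos(-23.4°) + j·sin(-23.4°)) = 155.1 - j67.12 V
  V4 = 170·(cos(45.0°) + j·sin(45.0°)) = 120.2 + j120.2 V
Step 2 — Sum components: V_total = 268.6 + j49.78 V.
Step 3 — Convert to polar: |V_total| = 273.2 V, ∠V_total = 10.5°.

V_total = 273.2∠10.5° V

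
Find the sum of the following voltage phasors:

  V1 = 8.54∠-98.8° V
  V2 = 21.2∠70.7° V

Step 1 — Convert each phasor to rectangular form:
  V1 = 8.54·(cos(-98.8°) + j·sin(-98.8°)) = -1.306 - j8.439 V
  V2 = 21.2·(cos(70.7°) + j·sin(70.7°)) = 7.007 + j20.01 V
Step 2 — Sum components: V_total = 5.7 + j11.57 V.
Step 3 — Convert to polar: |V_total| = 12.9 V, ∠V_total = 63.8°.

V_total = 12.9∠63.8° V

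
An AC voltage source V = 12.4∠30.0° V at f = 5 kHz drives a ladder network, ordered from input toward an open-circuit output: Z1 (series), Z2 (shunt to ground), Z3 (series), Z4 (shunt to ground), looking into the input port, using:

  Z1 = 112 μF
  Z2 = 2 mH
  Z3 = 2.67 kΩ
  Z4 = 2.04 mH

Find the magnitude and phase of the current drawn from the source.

Step 1 — Angular frequency: ω = 2π·f = 2π·5000 = 3.142e+04 rad/s.
Step 2 — Component impedances:
  Z1: Z = 1/(jωC) = -j/(ω·C) = 0 - j0.2842 Ω
  Z2: Z = jωL = j·3.142e+04·0.002 = 0 + j62.83 Ω
  Z3: Z = R = 2670 Ω
  Z4: Z = jωL = j·3.142e+04·0.00204 = 0 + j64.09 Ω
Step 3 — Ladder network (open output): work backward from the far end, alternating series and parallel combinations. Z_in = 1.475 + j62.48 Ω = 62.49∠88.6° Ω.
Step 4 — Source phasor: V = 12.4∠30.0° V = 10.74 + j6.2 V.
Step 5 — Ohm's law: I = V / Z_total = (10.74 + j6.2) / (1.475 + j62.48) = 0.1032 - j0.1694 A.
Step 6 — Convert to polar: |I| = 0.1984 A, ∠I = -58.6°.

I = 0.1984∠-58.6° A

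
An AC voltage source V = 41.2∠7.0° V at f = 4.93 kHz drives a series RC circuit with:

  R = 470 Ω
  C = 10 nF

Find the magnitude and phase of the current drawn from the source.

Step 1 — Angular frequency: ω = 2π·f = 2π·4930 = 3.098e+04 rad/s.
Step 2 — Component impedances:
  R: Z = R = 470 Ω
  C: Z = 1/(jωC) = -j/(ω·C) = 0 - j3228 Ω
Step 3 — Series combination: Z_total = R + C = 470 - j3228 Ω = 3262∠-81.7° Ω.
Step 4 — Source phasor: V = 41.2∠7.0° V = 40.89 + j5.021 V.
Step 5 — Ohm's law: I = V / Z_total = (40.89 + j5.021) / (470 - j3228) = 0.0002829 + j0.01263 A.
Step 6 — Convert to polar: |I| = 0.01263 A, ∠I = 88.7°.

I = 0.01263∠88.7° A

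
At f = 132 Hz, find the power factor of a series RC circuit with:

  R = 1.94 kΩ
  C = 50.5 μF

Step 1 — Angular frequency: ω = 2π·f = 2π·132 = 829.4 rad/s.
Step 2 — Component impedances:
  R: Z = R = 1940 Ω
  C: Z = 1/(jωC) = -j/(ω·C) = 0 - j23.88 Ω
Step 3 — Series combination: Z_total = R + C = 1940 - j23.88 Ω = 1940∠-0.7° Ω.
Step 4 — Power factor: PF = cos(φ) = Re(Z)/|Z| = 1940/1940.1 = 0.9999.
Step 5 — Type: Im(Z) = -23.88 ⇒ leading (phase φ = -0.7°).

PF = 0.9999 (leading, φ = -0.7°)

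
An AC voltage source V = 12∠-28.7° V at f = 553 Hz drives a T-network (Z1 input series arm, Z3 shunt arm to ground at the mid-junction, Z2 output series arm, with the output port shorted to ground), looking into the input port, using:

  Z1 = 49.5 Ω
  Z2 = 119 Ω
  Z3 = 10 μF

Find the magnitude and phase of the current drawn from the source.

Step 1 — Angular frequency: ω = 2π·f = 2π·553 = 3475 rad/s.
Step 2 — Component impedances:
  Z1: Z = R = 49.5 Ω
  Z2: Z = R = 119 Ω
  Z3: Z = 1/(jωC) = -j/(ω·C) = 0 - j28.78 Ω
Step 3 — With the output port shorted to ground, the output series arm Z2 runs from the junction to ground; the shunt arm Z3 also runs from the junction to ground. They appear in parallel: Z3 || Z2 = 6.576 - j27.19 Ω.
Step 4 — Series with input arm Z1: Z_in = Z1 + (Z3 || Z2) = 56.08 - j27.19 Ω = 62.32∠-25.9° Ω.
Step 5 — Source phasor: V = 12∠-28.7° V = 10.53 - j5.763 V.
Step 6 — Ohm's law: I = V / Z_total = (10.53 - j5.763) / (56.08 - j27.19) = 0.1923 - j0.009515 A.
Step 7 — Convert to polar: |I| = 0.1926 A, ∠I = -2.8°.

I = 0.1926∠-2.8° A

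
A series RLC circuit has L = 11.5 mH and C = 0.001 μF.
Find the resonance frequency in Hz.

Step 1 — Resonance condition Im(Z)=0 gives ω₀ = 1/√(LC).
Step 2 — ω₀ = 1/√(0.0115·1e-09) = 2.949e+05 rad/s.
Step 3 — f₀ = ω₀/(2π) = 4.693e+04 Hz.

f₀ = 4.693e+04 Hz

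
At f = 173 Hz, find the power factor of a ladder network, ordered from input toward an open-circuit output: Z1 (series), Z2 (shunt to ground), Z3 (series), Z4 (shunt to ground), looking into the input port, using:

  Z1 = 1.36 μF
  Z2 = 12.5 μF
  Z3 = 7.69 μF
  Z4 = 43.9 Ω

Step 1 — Angular frequency: ω = 2π·f = 2π·173 = 1087 rad/s.
Step 2 — Component impedances:
  Z1: Z = 1/(jωC) = -j/(ω·C) = 0 - j676.4 Ω
  Z2: Z = 1/(jωC) = -j/(ω·C) = 0 - j73.6 Ω
  Z3: Z = 1/(jωC) = -j/(ω·C) = 0 - j119.6 Ω
  Z4: Z = R = 43.9 Ω
Step 3 — Ladder network (open output): work backward from the far end, alternating series and parallel combinations. Z_in = 6.056 - j723.4 Ω = 723.4∠-89.5° Ω.
Step 4 — Power factor: PF = cos(φ) = Re(Z)/|Z| = 6.056/723.42 = 0.008371.
Step 5 — Type: Im(Z) = -723.4 ⇒ leading (phase φ = -89.5°).

PF = 0.008371 (leading, φ = -89.5°)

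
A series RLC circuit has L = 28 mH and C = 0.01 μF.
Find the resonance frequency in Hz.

Step 1 — Resonance condition Im(Z)=0 gives ω₀ = 1/√(LC).
Step 2 — ω₀ = 1/√(0.028·1e-08) = 5.976e+04 rad/s.
Step 3 — f₀ = ω₀/(2π) = 9511 Hz.

f₀ = 9511 Hz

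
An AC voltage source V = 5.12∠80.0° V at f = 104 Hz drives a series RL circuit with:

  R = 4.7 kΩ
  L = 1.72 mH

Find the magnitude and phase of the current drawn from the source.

Step 1 — Angular frequency: ω = 2π·f = 2π·104 = 653.5 rad/s.
Step 2 — Component impedances:
  R: Z = R = 4700 Ω
  L: Z = jωL = j·653.5·0.00172 = 0 + j1.124 Ω
Step 3 — Series combination: Z_total = R + L = 4700 + j1.124 Ω = 4700∠0.0° Ω.
Step 4 — Source phasor: V = 5.12∠80.0° V = 0.8891 + j5.042 V.
Step 5 — Ohm's law: I = V / Z_total = (0.8891 + j5.042) / (4700 + j1.124) = 0.0001894 + j0.001073 A.
Step 6 — Convert to polar: |I| = 0.001089 A, ∠I = 80.0°.

I = 0.001089∠80.0° A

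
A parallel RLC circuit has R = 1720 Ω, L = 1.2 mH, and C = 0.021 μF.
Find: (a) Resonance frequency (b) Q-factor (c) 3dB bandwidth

Step 1 — Resonance: ω₀ = 1/√(LC) = 1/√(0.0012·2.1e-08) = 1.992e+05 rad/s.
Step 2 — f₀ = ω₀/(2π) = 3.17e+04 Hz.
Step 3 — Parallel Q: Q = R/(ω₀L) = 1720/(1.992e+05·0.0012) = 7.195.
Step 4 — Bandwidth: Δω = ω₀/Q = 2.769e+04 rad/s; BW = Δω/(2π) = 4406 Hz.

(a) f₀ = 3.17e+04 Hz  (b) Q = 7.195  (c) BW = 4406 Hz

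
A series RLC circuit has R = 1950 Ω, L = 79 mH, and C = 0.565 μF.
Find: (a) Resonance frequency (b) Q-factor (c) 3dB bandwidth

Step 1 — Resonance condition Im(Z)=0 gives ω₀ = 1/√(LC).
Step 2 — ω₀ = 1/√(0.079·5.65e-07) = 4733 rad/s.
Step 3 — f₀ = ω₀/(2π) = 753.3 Hz.
Step 4 — Series Q: Q = ω₀L/R = 4733·0.079/1950 = 0.1918.
Step 5 — 3dB bandwidth: Δω = ω₀/Q = 2.468e+04 rad/s; BW = Δω/(2π) = 3929 Hz.

(a) f₀ = 753.3 Hz  (b) Q = 0.1918  (c) BW = 3929 Hz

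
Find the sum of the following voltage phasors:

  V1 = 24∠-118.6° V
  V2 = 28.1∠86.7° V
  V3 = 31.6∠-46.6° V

Step 1 — Convert each phasor to rectangular form:
  V1 = 24·(cos(-118.6°) + j·sin(-118.6°)) = -11.49 - j21.07 V
  V2 = 28.1·(cos(86.7°) + j·sin(86.7°)) = 1.618 + j28.05 V
  V3 = 31.6·(cos(-46.6°) + j·sin(-46.6°)) = 21.71 - j22.96 V
Step 2 — Sum components: V_total = 11.84 - j15.98 V.
Step 3 — Convert to polar: |V_total| = 19.89 V, ∠V_total = -53.5°.

V_total = 19.89∠-53.5° V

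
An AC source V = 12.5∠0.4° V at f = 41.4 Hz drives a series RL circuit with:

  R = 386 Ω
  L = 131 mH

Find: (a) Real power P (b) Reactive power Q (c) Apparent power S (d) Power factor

Step 1 — Angular frequency: ω = 2π·f = 2π·41.4 = 260.1 rad/s.
Step 2 — Component impedances:
  R: Z = R = 386 Ω
  L: Z = jωL = j·260.1·0.131 = 0 + j34.08 Ω
Step 3 — Series combination: Z_total = R + L = 386 + j34.08 Ω = 387.5∠5.0° Ω.
Step 4 — Source phasor: V = 12.5∠0.4° V = 12.5 + j0.08727 V.
Step 5 — Current: I = V / Z = 0.03215 - j0.002612 A = 0.03226∠-4.6° A.
Step 6 — Complex power: S = V·I* = 0.4017 + j0.03546 VA.
Step 7 — Real power: P = Re(S) = 0.4017 W.
Step 8 — Reactive power: Q = Im(S) = 0.03546 VAR.
Step 9 — Apparent power: |S| = 0.4032 VA.
Step 10 — Power factor: PF = P/|S| = 0.9961 (lagging).

(a) P = 0.4017 W  (b) Q = 0.03546 VAR  (c) S = 0.4032 VA  (d) PF = 0.9961 (lagging)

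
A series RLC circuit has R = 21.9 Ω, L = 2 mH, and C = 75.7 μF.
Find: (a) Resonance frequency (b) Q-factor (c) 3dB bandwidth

Step 1 — Resonance condition Im(Z)=0 gives ω₀ = 1/√(LC).
Step 2 — ω₀ = 1/√(0.002·7.57e-05) = 2570 rad/s.
Step 3 — f₀ = ω₀/(2π) = 409 Hz.
Step 4 — Series Q: Q = ω₀L/R = 2570·0.002/21.9 = 0.2347.
Step 5 — 3dB bandwidth: Δω = ω₀/Q = 1.095e+04 rad/s; BW = Δω/(2π) = 1743 Hz.

(a) f₀ = 409 Hz  (b) Q = 0.2347  (c) BW = 1743 Hz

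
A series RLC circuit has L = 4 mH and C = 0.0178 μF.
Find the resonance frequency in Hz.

Step 1 — Resonance condition Im(Z)=0 gives ω₀ = 1/√(LC).
Step 2 — ω₀ = 1/√(0.004·1.78e-08) = 1.185e+05 rad/s.
Step 3 — f₀ = ω₀/(2π) = 1.886e+04 Hz.

f₀ = 1.886e+04 Hz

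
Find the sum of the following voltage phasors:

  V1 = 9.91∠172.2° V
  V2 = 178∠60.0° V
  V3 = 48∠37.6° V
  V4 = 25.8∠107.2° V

Step 1 — Convert each phasor to rectangular form:
  V1 = 9.91·(cos(172.2°) + j·sin(172.2°)) = -9.818 + j1.345 V
  V2 = 178·(cos(60.0°) + j·sin(60.0°)) = 89 + j154.2 V
  V3 = 48·(cos(37.6°) + j·sin(37.6°)) = 38.03 + j29.29 V
  V4 = 25.8·(cos(107.2°) + j·sin(107.2°)) = -7.629 + j24.65 V
Step 2 — Sum components: V_total = 109.6 + j209.4 V.
Step 3 — Convert to polar: |V_total| = 236.4 V, ∠V_total = 62.4°.

V_total = 236.4∠62.4° V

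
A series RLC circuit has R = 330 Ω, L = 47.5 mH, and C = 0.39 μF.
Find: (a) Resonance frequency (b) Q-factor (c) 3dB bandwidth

Step 1 — Resonance condition Im(Z)=0 gives ω₀ = 1/√(LC).
Step 2 — ω₀ = 1/√(0.0475·3.9e-07) = 7347 rad/s.
Step 3 — f₀ = ω₀/(2π) = 1169 Hz.
Step 4 — Series Q: Q = ω₀L/R = 7347·0.0475/330 = 1.058.
Step 5 — 3dB bandwidth: Δω = ω₀/Q = 6947 rad/s; BW = Δω/(2π) = 1106 Hz.

(a) f₀ = 1169 Hz  (b) Q = 1.058  (c) BW = 1106 Hz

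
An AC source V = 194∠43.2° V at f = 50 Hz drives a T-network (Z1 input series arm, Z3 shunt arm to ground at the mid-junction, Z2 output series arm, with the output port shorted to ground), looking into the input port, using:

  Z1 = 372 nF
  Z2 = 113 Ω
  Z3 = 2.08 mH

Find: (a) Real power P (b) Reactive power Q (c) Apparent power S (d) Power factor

Step 1 — Angular frequency: ω = 2π·f = 2π·50 = 314.2 rad/s.
Step 2 — Component impedances:
  Z1: Z = 1/(jωC) = -j/(ω·C) = 0 - j8557 Ω
  Z2: Z = R = 113 Ω
  Z3: Z = jωL = j·314.2·0.00208 = 0 + j0.6535 Ω
Step 3 — With the output port shorted to ground, the output series arm Z2 runs from the junction to ground; the shunt arm Z3 also runs from the junction to ground. They appear in parallel: Z3 || Z2 = 0.003779 + j0.6534 Ω.
Step 4 — Series with input arm Z1: Z_in = Z1 + (Z3 || Z2) = 0.003779 - j8556 Ω = 8556∠-90.0° Ω.
Step 5 — Source phasor: V = 194∠43.2° V = 141.4 + j132.8 V.
Step 6 — Current: I = V / Z = -0.01552 + j0.01653 A = 0.02267∠133.2° A.
Step 7 — Complex power: S = V·I* = 1.943e-06 - j4.399 VA.
Step 8 — Real power: P = Re(S) = 1.943e-06 W.
Step 9 — Reactive power: Q = Im(S) = -4.399 VAR.
Step 10 — Apparent power: |S| = 4.399 VA.
Step 11 — Power factor: PF = P/|S| = 4.416e-07 (leading).

(a) P = 1.943e-06 W  (b) Q = -4.399 VAR  (c) S = 4.399 VA  (d) PF = 4.416e-07 (leading)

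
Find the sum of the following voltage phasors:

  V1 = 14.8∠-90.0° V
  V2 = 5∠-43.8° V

Step 1 — Convert each phasor to rectangular form:
  V1 = 14.8·(cos(-90.0°) + j·sin(-90.0°)) = 0 - j14.8 V
  V2 = 5·(cos(-43.8°) + j·sin(-43.8°)) = 3.609 - j3.461 V
Step 2 — Sum components: V_total = 3.609 - j18.26 V.
Step 3 — Convert to polar: |V_total| = 18.61 V, ∠V_total = -78.8°.

V_total = 18.61∠-78.8° V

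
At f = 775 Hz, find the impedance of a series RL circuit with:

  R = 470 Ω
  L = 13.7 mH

Step 1 — Angular frequency: ω = 2π·f = 2π·775 = 4869 rad/s.
Step 2 — Component impedances:
  R: Z = R = 470 Ω
  L: Z = jωL = j·4869·0.0137 = 0 + j66.71 Ω
Step 3 — Series combination: Z_total = R + L = 470 + j66.71 Ω = 474.7∠8.1° Ω.

Z = 470 + j66.71 Ω = 474.7∠8.1° Ω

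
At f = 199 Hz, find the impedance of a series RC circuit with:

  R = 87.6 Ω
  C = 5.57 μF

Step 1 — Angular frequency: ω = 2π·f = 2π·199 = 1250 rad/s.
Step 2 — Component impedances:
  R: Z = R = 87.6 Ω
  C: Z = 1/(jωC) = -j/(ω·C) = 0 - j143.6 Ω
Step 3 — Series combination: Z_total = R + C = 87.6 - j143.6 Ω = 168.2∠-58.6° Ω.

Z = 87.6 - j143.6 Ω = 168.2∠-58.6° Ω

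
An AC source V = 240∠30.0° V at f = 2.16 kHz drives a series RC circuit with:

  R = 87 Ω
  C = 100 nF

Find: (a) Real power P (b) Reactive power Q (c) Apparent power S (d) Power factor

Step 1 — Angular frequency: ω = 2π·f = 2π·2160 = 1.357e+04 rad/s.
Step 2 — Component impedances:
  R: Z = R = 87 Ω
  C: Z = 1/(jωC) = -j/(ω·C) = 0 - j736.8 Ω
Step 3 — Series combination: Z_total = R + C = 87 - j736.8 Ω = 741.9∠-83.3° Ω.
Step 4 — Source phasor: V = 240∠30.0° V = 207.8 + j120 V.
Step 5 — Current: I = V / Z = -0.1278 + j0.2972 A = 0.3235∠113.3° A.
Step 6 — Complex power: S = V·I* = 9.103 - j77.1 VA.
Step 7 — Real power: P = Re(S) = 9.103 W.
Step 8 — Reactive power: Q = Im(S) = -77.1 VAR.
Step 9 — Apparent power: |S| = 77.63 VA.
Step 10 — Power factor: PF = P/|S| = 0.1173 (leading).

(a) P = 9.103 W  (b) Q = -77.1 VAR  (c) S = 77.63 VA  (d) PF = 0.1173 (leading)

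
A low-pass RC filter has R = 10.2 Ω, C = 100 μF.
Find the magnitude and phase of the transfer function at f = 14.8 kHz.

Step 1 — Angular frequency: ω = 2π·1.48e+04 = 9.299e+04 rad/s.
Step 2 — Transfer function: H(jω) = 1/(1 + jωRC).
Step 3 — Denominator: 1 + jωRC = 1 + j·9.299e+04·10.2·0.0001 = 1 + j94.85.
Step 4 — H = 0.0001111 - j0.01054.
Step 5 — Magnitude: |H| = 0.01054 (-39.5 dB); phase: φ = -89.4°.

|H| = 0.01054 (-39.5 dB), φ = -89.4°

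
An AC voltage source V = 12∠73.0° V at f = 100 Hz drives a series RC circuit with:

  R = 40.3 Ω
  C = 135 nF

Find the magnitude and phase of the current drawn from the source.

Step 1 — Angular frequency: ω = 2π·f = 2π·100 = 628.3 rad/s.
Step 2 — Component impedances:
  R: Z = R = 40.3 Ω
  C: Z = 1/(jωC) = -j/(ω·C) = 0 - j1.179e+04 Ω
Step 3 — Series combination: Z_total = R + C = 40.3 - j1.179e+04 Ω = 1.179e+04∠-89.8° Ω.
Step 4 — Source phasor: V = 12∠73.0° V = 3.508 + j11.48 V.
Step 5 — Ohm's law: I = V / Z_total = (3.508 + j11.48) / (40.3 - j1.179e+04) = -0.0009724 + j0.0003009 A.
Step 6 — Convert to polar: |I| = 0.001018 A, ∠I = 162.8°.

I = 0.001018∠162.8° A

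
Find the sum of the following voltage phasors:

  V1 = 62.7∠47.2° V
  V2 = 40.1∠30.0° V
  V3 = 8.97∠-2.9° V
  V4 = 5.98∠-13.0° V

Step 1 — Convert each phasor to rectangular form:
  V1 = 62.7·(cos(47.2°) + j·sin(47.2°)) = 42.6 + j46 V
  V2 = 40.1·(cos(30.0°) + j·sin(30.0°)) = 34.73 + j20.05 V
  V3 = 8.97·(cos(-2.9°) + j·sin(-2.9°)) = 8.959 - j0.4538 V
  V4 = 5.98·(cos(-13.0°) + j·sin(-13.0°)) = 5.827 - j1.345 V
Step 2 — Sum components: V_total = 92.11 + j64.26 V.
Step 3 — Convert to polar: |V_total| = 112.3 V, ∠V_total = 34.9°.

V_total = 112.3∠34.9° V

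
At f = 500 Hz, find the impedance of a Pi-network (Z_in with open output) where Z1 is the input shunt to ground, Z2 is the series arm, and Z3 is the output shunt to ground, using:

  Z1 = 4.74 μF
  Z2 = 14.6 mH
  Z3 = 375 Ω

Step 1 — Angular frequency: ω = 2π·f = 2π·500 = 3142 rad/s.
Step 2 — Component impedances:
  Z1: Z = 1/(jωC) = -j/(ω·C) = 0 - j67.15 Ω
  Z2: Z = jωL = j·3142·0.0146 = 0 + j45.87 Ω
  Z3: Z = R = 375 Ω
Step 3 — With open output, the series arm Z2 and the output shunt Z3 appear in series to ground: Z2 + Z3 = 375 + j45.87 Ω.
Step 4 — Parallel with input shunt Z1: Z_in = Z1 || (Z2 + Z3) = 11.99 - j66.47 Ω = 67.55∠-79.8° Ω.

Z = 11.99 - j66.47 Ω = 67.55∠-79.8° Ω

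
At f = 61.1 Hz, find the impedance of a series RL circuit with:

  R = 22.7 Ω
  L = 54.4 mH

Step 1 — Angular frequency: ω = 2π·f = 2π·61.1 = 383.9 rad/s.
Step 2 — Component impedances:
  R: Z = R = 22.7 Ω
  L: Z = jωL = j·383.9·0.0544 = 0 + j20.88 Ω
Step 3 — Series combination: Z_total = R + L = 22.7 + j20.88 Ω = 30.85∠42.6° Ω.

Z = 22.7 + j20.88 Ω = 30.85∠42.6° Ω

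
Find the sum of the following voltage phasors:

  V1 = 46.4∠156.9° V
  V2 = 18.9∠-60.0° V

Step 1 — Convert each phasor to rectangular form:
  V1 = 46.4·(cos(156.9°) + j·sin(156.9°)) = -42.68 + j18.2 V
  V2 = 18.9·(cos(-60.0°) + j·sin(-60.0°)) = 9.45 - j16.37 V
Step 2 — Sum components: V_total = -33.23 + j1.837 V.
Step 3 — Convert to polar: |V_total| = 33.28 V, ∠V_total = 176.8°.

V_total = 33.28∠176.8° V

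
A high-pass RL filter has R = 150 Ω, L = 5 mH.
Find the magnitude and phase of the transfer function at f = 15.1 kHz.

Step 1 — Angular frequency: ω = 2π·1.51e+04 = 9.488e+04 rad/s.
Step 2 — Transfer function: H(jω) = jωL/(R + jωL).
Step 3 — Numerator jωL = j·474.4; denominator R + jωL = 150 + j474.4.
Step 4 — H = 0.9091 + j0.2875.
Step 5 — Magnitude: |H| = 0.9535 (-0.4 dB); phase: φ = 17.5°.

|H| = 0.9535 (-0.4 dB), φ = 17.5°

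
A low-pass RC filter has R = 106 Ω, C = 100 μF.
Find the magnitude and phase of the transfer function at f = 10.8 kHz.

Step 1 — Angular frequency: ω = 2π·1.08e+04 = 6.786e+04 rad/s.
Step 2 — Transfer function: H(jω) = 1/(1 + jωRC).
Step 3 — Denominator: 1 + jωRC = 1 + j·6.786e+04·106·0.0001 = 1 + j719.3.
Step 4 — H = 1.933e-06 - j0.00139.
Step 5 — Magnitude: |H| = 0.00139 (-57.1 dB); phase: φ = -89.9°.

|H| = 0.00139 (-57.1 dB), φ = -89.9°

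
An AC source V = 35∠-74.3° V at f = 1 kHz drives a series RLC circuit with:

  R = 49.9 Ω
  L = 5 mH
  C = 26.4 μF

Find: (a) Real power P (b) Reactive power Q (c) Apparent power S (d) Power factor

Step 1 — Angular frequency: ω = 2π·f = 2π·1000 = 6283 rad/s.
Step 2 — Component impedances:
  R: Z = R = 49.9 Ω
  L: Z = jωL = j·6283·0.005 = 0 + j31.42 Ω
  C: Z = 1/(jωC) = -j/(ω·C) = 0 - j6.029 Ω
Step 3 — Series combination: Z_total = R + L + C = 49.9 + j25.39 Ω = 55.99∠27.0° Ω.
Step 4 — Source phasor: V = 35∠-74.3° V = 9.471 - j33.69 V.
Step 5 — Current: I = V / Z = -0.1221 - j0.6131 A = 0.6251∠-101.3° A.
Step 6 — Complex power: S = V·I* = 19.5 + j9.922 VA.
Step 7 — Real power: P = Re(S) = 19.5 W.
Step 8 — Reactive power: Q = Im(S) = 9.922 VAR.
Step 9 — Apparent power: |S| = 21.88 VA.
Step 10 — Power factor: PF = P/|S| = 0.8913 (lagging).

(a) P = 19.5 W  (b) Q = 9.922 VAR  (c) S = 21.88 VA  (d) PF = 0.8913 (lagging)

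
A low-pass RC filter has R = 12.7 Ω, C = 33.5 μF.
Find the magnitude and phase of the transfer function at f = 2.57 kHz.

Step 1 — Angular frequency: ω = 2π·2570 = 1.615e+04 rad/s.
Step 2 — Transfer function: H(jω) = 1/(1 + jωRC).
Step 3 — Denominator: 1 + jωRC = 1 + j·1.615e+04·12.7·3.35e-05 = 1 + j6.87.
Step 4 — H = 0.02075 - j0.1425.
Step 5 — Magnitude: |H| = 0.144 (-16.8 dB); phase: φ = -81.7°.

|H| = 0.144 (-16.8 dB), φ = -81.7°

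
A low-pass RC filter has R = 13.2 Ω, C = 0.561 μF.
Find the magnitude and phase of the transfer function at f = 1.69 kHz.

Step 1 — Angular frequency: ω = 2π·1690 = 1.062e+04 rad/s.
Step 2 — Transfer function: H(jω) = 1/(1 + jωRC).
Step 3 — Denominator: 1 + jωRC = 1 + j·1.062e+04·13.2·5.61e-07 = 1 + j0.07863.
Step 4 — H = 0.9939 - j0.07815.
Step 5 — Magnitude: |H| = 0.9969 (-0.0 dB); phase: φ = -4.5°.

|H| = 0.9969 (-0.0 dB), φ = -4.5°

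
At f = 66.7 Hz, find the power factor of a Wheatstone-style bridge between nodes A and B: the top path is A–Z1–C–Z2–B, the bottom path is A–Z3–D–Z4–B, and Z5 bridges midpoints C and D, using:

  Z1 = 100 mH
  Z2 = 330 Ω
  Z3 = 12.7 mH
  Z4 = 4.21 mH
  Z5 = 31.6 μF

Step 1 — Angular frequency: ω = 2π·f = 2π·66.7 = 419.1 rad/s.
Step 2 — Component impedances:
  Z1: Z = jωL = j·419.1·0.1 = 0 + j41.91 Ω
  Z2: Z = R = 330 Ω
  Z3: Z = jωL = j·419.1·0.0127 = 0 + j5.322 Ω
  Z4: Z = jωL = j·419.1·0.00421 = 0 + j1.764 Ω
  Z5: Z = 1/(jωC) = -j/(ω·C) = 0 - j75.51 Ω
Step 3 — Bridge requires nodal analysis (the Z5 bridge couples midpoints C and D, so the two paths cannot be reduced to a simple series/parallel combination). Setting node B to ground and injecting 1 A at node A, the 3-node admittance system at A, C, D solves to V_A = Z_AB = 0.6725 + j7.828 Ω = 7.857∠85.1° Ω.
Step 4 — Power factor: PF = cos(φ) = Re(Z)/|Z| = 0.6725/7.857 = 0.08559.
Step 5 — Type: Im(Z) = 7.828 ⇒ lagging (phase φ = 85.1°).

PF = 0.08559 (lagging, φ = 85.1°)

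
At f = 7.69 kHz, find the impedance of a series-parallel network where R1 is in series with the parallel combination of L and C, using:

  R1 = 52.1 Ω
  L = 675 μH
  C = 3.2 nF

Step 1 — Angular frequency: ω = 2π·f = 2π·7690 = 4.832e+04 rad/s.
Step 2 — Component impedances:
  R1: Z = R = 52.1 Ω
  L: Z = jωL = j·4.832e+04·0.000675 = 0 + j32.61 Ω
  C: Z = 1/(jωC) = -j/(ω·C) = 0 - j6468 Ω
Step 3 — Parallel branch: L || C = 1/(1/L + 1/C) = 0 + j32.78 Ω.
Step 4 — Series with R1: Z_total = R1 + (L || C) = 52.1 + j32.78 Ω = 61.55∠32.2° Ω.

Z = 52.1 + j32.78 Ω = 61.55∠32.2° Ω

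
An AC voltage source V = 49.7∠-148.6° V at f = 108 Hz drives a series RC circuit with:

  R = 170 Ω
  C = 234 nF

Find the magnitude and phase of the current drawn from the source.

Step 1 — Angular frequency: ω = 2π·f = 2π·108 = 678.6 rad/s.
Step 2 — Component impedances:
  R: Z = R = 170 Ω
  C: Z = 1/(jωC) = -j/(ω·C) = 0 - j6298 Ω
Step 3 — Series combination: Z_total = R + C = 170 - j6298 Ω = 6300∠-88.5° Ω.
Step 4 — Source phasor: V = 49.7∠-148.6° V = -42.42 - j25.89 V.
Step 5 — Ohm's law: I = V / Z_total = (-42.42 - j25.89) / (170 - j6298) = 0.003927 - j0.006842 A.
Step 6 — Convert to polar: |I| = 0.007889 A, ∠I = -60.1°.

I = 0.007889∠-60.1° A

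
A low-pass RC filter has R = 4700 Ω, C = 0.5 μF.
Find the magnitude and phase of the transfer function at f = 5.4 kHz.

Step 1 — Angular frequency: ω = 2π·5400 = 3.393e+04 rad/s.
Step 2 — Transfer function: H(jω) = 1/(1 + jωRC).
Step 3 — Denominator: 1 + jωRC = 1 + j·3.393e+04·4700·5e-07 = 1 + j79.73.
Step 4 — H = 0.0001573 - j0.01254.
Step 5 — Magnitude: |H| = 0.01254 (-38.0 dB); phase: φ = -89.3°.

|H| = 0.01254 (-38.0 dB), φ = -89.3°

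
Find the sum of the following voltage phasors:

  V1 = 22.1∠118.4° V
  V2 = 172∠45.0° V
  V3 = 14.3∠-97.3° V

Step 1 — Convert each phasor to rectangular form:
  V1 = 22.1·(cos(118.4°) + j·sin(118.4°)) = -10.51 + j19.44 V
  V2 = 172·(cos(45.0°) + j·sin(45.0°)) = 121.6 + j121.6 V
  V3 = 14.3·(cos(-97.3°) + j·sin(-97.3°)) = -1.817 - j14.18 V
Step 2 — Sum components: V_total = 109.3 + j126.9 V.
Step 3 — Convert to polar: |V_total| = 167.5 V, ∠V_total = 49.3°.

V_total = 167.5∠49.3° V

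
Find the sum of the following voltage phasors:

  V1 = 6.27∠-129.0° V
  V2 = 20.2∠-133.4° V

Step 1 — Convert each phasor to rectangular form:
  V1 = 6.27·(cos(-129.0°) + j·sin(-129.0°)) = -3.946 - j4.873 V
  V2 = 20.2·(cos(-133.4°) + j·sin(-133.4°)) = -13.88 - j14.68 V
Step 2 — Sum components: V_total = -17.83 - j19.55 V.
Step 3 — Convert to polar: |V_total| = 26.46 V, ∠V_total = -132.4°.

V_total = 26.46∠-132.4° V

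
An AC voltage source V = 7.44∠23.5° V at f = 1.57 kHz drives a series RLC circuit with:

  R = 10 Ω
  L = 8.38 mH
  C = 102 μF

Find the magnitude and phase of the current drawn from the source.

Step 1 — Angular frequency: ω = 2π·f = 2π·1570 = 9865 rad/s.
Step 2 — Component impedances:
  R: Z = R = 10 Ω
  L: Z = jωL = j·9865·0.00838 = 0 + j82.67 Ω
  C: Z = 1/(jωC) = -j/(ω·C) = 0 - j0.9938 Ω
Step 3 — Series combination: Z_total = R + L + C = 10 + j81.67 Ω = 82.28∠83.0° Ω.
Step 4 — Source phasor: V = 7.44∠23.5° V = 6.823 + j2.967 V.
Step 5 — Ohm's law: I = V / Z_total = (6.823 + j2.967) / (10 + j81.67) = 0.04587 - j0.07793 A.
Step 6 — Convert to polar: |I| = 0.09042 A, ∠I = -59.5°.

I = 0.09042∠-59.5° A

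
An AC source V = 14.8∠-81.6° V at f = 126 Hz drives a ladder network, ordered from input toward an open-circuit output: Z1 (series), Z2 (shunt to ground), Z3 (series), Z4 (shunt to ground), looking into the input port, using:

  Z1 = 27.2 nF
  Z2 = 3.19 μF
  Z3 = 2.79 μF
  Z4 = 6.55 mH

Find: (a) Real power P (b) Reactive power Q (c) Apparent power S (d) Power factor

Step 1 — Angular frequency: ω = 2π·f = 2π·126 = 791.7 rad/s.
Step 2 — Component impedances:
  Z1: Z = 1/(jωC) = -j/(ω·C) = 0 - j4.644e+04 Ω
  Z2: Z = 1/(jωC) = -j/(ω·C) = 0 - j396 Ω
  Z3: Z = 1/(jωC) = -j/(ω·C) = 0 - j452.7 Ω
  Z4: Z = jωL = j·791.7·0.00655 = 0 + j5.186 Ω
Step 3 — Ladder network (open output): work backward from the far end, alternating series and parallel combinations. Z_in = 0 - j4.665e+04 Ω = 4.665e+04∠-90.0° Ω.
Step 4 — Source phasor: V = 14.8∠-81.6° V = 2.162 - j14.64 V.
Step 5 — Current: I = V / Z = 0.0003139 + j4.635e-05 A = 0.0003173∠8.4° A.
Step 6 — Complex power: S = V·I* = 0 - j0.004696 VA.
Step 7 — Real power: P = Re(S) = 0 W.
Step 8 — Reactive power: Q = Im(S) = -0.004696 VAR.
Step 9 — Apparent power: |S| = 0.004696 VA.
Step 10 — Power factor: PF = P/|S| = 0 (leading).

(a) P = 0 W  (b) Q = -0.004696 VAR  (c) S = 0.004696 VA  (d) PF = 0 (leading)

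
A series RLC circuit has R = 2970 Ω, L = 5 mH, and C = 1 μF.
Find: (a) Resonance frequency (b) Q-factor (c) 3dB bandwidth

Step 1 — Resonance condition Im(Z)=0 gives ω₀ = 1/√(LC).
Step 2 — ω₀ = 1/√(0.005·1e-06) = 1.414e+04 rad/s.
Step 3 — f₀ = ω₀/(2π) = 2251 Hz.
Step 4 — Series Q: Q = ω₀L/R = 1.414e+04·0.005/2970 = 0.02381.
Step 5 — 3dB bandwidth: Δω = ω₀/Q = 5.94e+05 rad/s; BW = Δω/(2π) = 9.454e+04 Hz.

(a) f₀ = 2251 Hz  (b) Q = 0.02381  (c) BW = 9.454e+04 Hz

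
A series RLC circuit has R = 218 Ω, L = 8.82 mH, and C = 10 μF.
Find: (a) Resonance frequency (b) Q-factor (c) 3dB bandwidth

Step 1 — Resonance: ω₀ = 1/√(LC) = 1/√(0.00882·1e-05) = 3367 rad/s.
Step 2 — f₀ = ω₀/(2π) = 535.9 Hz.
Step 3 — Series Q: Q = ω₀L/R = 3367·0.00882/218 = 0.1362.
Step 4 — Bandwidth: Δω = ω₀/Q = 2.472e+04 rad/s; BW = Δω/(2π) = 3934 Hz.

(a) f₀ = 535.9 Hz  (b) Q = 0.1362  (c) BW = 3934 Hz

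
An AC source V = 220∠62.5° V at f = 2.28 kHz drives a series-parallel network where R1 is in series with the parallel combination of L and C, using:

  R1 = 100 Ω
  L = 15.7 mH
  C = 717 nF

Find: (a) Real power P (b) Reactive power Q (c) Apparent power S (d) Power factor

Step 1 — Angular frequency: ω = 2π·f = 2π·2280 = 1.433e+04 rad/s.
Step 2 — Component impedances:
  R1: Z = R = 100 Ω
  L: Z = jωL = j·1.433e+04·0.0157 = 0 + j224.9 Ω
  C: Z = 1/(jωC) = -j/(ω·C) = 0 - j97.36 Ω
Step 3 — Parallel branch: L || C = 1/(1/L + 1/C) = 0 - j171.7 Ω.
Step 4 — Series with R1: Z_total = R1 + (L || C) = 100 - j171.7 Ω = 198.7∠-59.8° Ω.
Step 5 — Source phasor: V = 220∠62.5° V = 101.6 + j195.1 V.
Step 6 — Current: I = V / Z = -0.5914 + j0.9363 A = 1.107∠122.3° A.
Step 7 — Complex power: S = V·I* = 122.6 - j210.5 VA.
Step 8 — Real power: P = Re(S) = 122.6 W.
Step 9 — Reactive power: Q = Im(S) = -210.5 VAR.
Step 10 — Apparent power: |S| = 243.6 VA.
Step 11 — Power factor: PF = P/|S| = 0.5034 (leading).

(a) P = 122.6 W  (b) Q = -210.5 VAR  (c) S = 243.6 VA  (d) PF = 0.5034 (leading)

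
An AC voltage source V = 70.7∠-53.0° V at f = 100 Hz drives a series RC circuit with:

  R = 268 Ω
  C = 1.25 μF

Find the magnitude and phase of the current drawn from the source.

Step 1 — Angular frequency: ω = 2π·f = 2π·100 = 628.3 rad/s.
Step 2 — Component impedances:
  R: Z = R = 268 Ω
  C: Z = 1/(jωC) = -j/(ω·C) = 0 - j1273 Ω
Step 3 — Series combination: Z_total = R + C = 268 - j1273 Ω = 1301∠-78.1° Ω.
Step 4 — Source phasor: V = 70.7∠-53.0° V = 42.55 - j56.46 V.
Step 5 — Ohm's law: I = V / Z_total = (42.55 - j56.46) / (268 - j1273) = 0.0492 + j0.02306 A.
Step 6 — Convert to polar: |I| = 0.05434 A, ∠I = 25.1°.

I = 0.05434∠25.1° A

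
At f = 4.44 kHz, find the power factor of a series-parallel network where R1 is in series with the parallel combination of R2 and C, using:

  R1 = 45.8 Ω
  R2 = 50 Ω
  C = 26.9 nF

Step 1 — Angular frequency: ω = 2π·f = 2π·4440 = 2.79e+04 rad/s.
Step 2 — Component impedances:
  R1: Z = R = 45.8 Ω
  R2: Z = R = 50 Ω
  C: Z = 1/(jωC) = -j/(ω·C) = 0 - j1333 Ω
Step 3 — Parallel branch: R2 || C = 1/(1/R2 + 1/C) = 49.93 - j1.873 Ω.
Step 4 — Series with R1: Z_total = R1 + (R2 || C) = 95.73 - j1.873 Ω = 95.75∠-1.1° Ω.
Step 5 — Power factor: PF = cos(φ) = Re(Z)/|Z| = 95.73/95.75 = 0.9998.
Step 6 — Type: Im(Z) = -1.873 ⇒ leading (phase φ = -1.1°).

PF = 0.9998 (leading, φ = -1.1°)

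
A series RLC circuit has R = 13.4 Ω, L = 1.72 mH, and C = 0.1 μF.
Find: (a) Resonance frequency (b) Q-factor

Step 1 — Resonance condition Im(Z)=0 gives ω₀ = 1/√(LC).
Step 2 — ω₀ = 1/√(0.00172·1e-07) = 7.625e+04 rad/s.
Step 3 — f₀ = ω₀/(2π) = 1.214e+04 Hz.
Step 4 — Series Q: Q = ω₀L/R = 7.625e+04·0.00172/13.4 = 9.787.

(a) f₀ = 1.214e+04 Hz  (b) Q = 9.787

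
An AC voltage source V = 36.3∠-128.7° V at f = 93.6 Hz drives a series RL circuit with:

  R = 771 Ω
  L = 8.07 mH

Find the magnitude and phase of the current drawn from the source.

Step 1 — Angular frequency: ω = 2π·f = 2π·93.6 = 588.1 rad/s.
Step 2 — Component impedances:
  R: Z = R = 771 Ω
  L: Z = jωL = j·588.1·0.00807 = 0 + j4.746 Ω
Step 3 — Series combination: Z_total = R + L = 771 + j4.746 Ω = 771∠0.4° Ω.
Step 4 — Source phasor: V = 36.3∠-128.7° V = -22.7 - j28.33 V.
Step 5 — Ohm's law: I = V / Z_total = (-22.7 - j28.33) / (771 + j4.746) = -0.02966 - j0.03656 A.
Step 6 — Convert to polar: |I| = 0.04708 A, ∠I = -129.1°.

I = 0.04708∠-129.1° A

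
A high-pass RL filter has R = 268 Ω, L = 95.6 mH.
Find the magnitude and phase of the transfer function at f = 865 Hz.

Step 1 — Angular frequency: ω = 2π·865 = 5435 rad/s.
Step 2 — Transfer function: H(jω) = jωL/(R + jωL).
Step 3 — Numerator jωL = j·519.6; denominator R + jωL = 268 + j519.6.
Step 4 — H = 0.7899 + j0.4074.
Step 5 — Magnitude: |H| = 0.8887 (-1.0 dB); phase: φ = 27.3°.

|H| = 0.8887 (-1.0 dB), φ = 27.3°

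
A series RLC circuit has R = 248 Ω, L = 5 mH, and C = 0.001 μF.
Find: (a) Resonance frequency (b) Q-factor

Step 1 — Resonance condition Im(Z)=0 gives ω₀ = 1/√(LC).
Step 2 — ω₀ = 1/√(0.005·1e-09) = 4.472e+05 rad/s.
Step 3 — f₀ = ω₀/(2π) = 7.118e+04 Hz.
Step 4 — Series Q: Q = ω₀L/R = 4.472e+05·0.005/248 = 9.016.

(a) f₀ = 7.118e+04 Hz  (b) Q = 9.016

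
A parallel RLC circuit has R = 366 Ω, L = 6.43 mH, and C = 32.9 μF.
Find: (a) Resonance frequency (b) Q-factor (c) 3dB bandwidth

Step 1 — Resonance: ω₀ = 1/√(LC) = 1/√(0.00643·3.29e-05) = 2174 rad/s.
Step 2 — f₀ = ω₀/(2π) = 346 Hz.
Step 3 — Parallel Q: Q = R/(ω₀L) = 366/(2174·0.00643) = 26.18.
Step 4 — Bandwidth: Δω = ω₀/Q = 83.05 rad/s; BW = Δω/(2π) = 13.22 Hz.

(a) f₀ = 346 Hz  (b) Q = 26.18  (c) BW = 13.22 Hz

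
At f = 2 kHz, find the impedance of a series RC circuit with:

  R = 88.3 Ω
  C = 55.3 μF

Step 1 — Angular frequency: ω = 2π·f = 2π·2000 = 1.257e+04 rad/s.
Step 2 — Component impedances:
  R: Z = R = 88.3 Ω
  C: Z = 1/(jωC) = -j/(ω·C) = 0 - j1.439 Ω
Step 3 — Series combination: Z_total = R + C = 88.3 - j1.439 Ω = 88.31∠-0.9° Ω.

Z = 88.3 - j1.439 Ω = 88.31∠-0.9° Ω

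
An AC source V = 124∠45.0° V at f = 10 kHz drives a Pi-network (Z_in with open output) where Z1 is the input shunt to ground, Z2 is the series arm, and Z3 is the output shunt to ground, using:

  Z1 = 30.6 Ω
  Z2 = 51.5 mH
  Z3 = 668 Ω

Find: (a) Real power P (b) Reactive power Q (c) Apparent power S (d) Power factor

Step 1 — Angular frequency: ω = 2π·f = 2π·1e+04 = 6.283e+04 rad/s.
Step 2 — Component impedances:
  Z1: Z = R = 30.6 Ω
  Z2: Z = jωL = j·6.283e+04·0.0515 = 0 + j3236 Ω
  Z3: Z = R = 668 Ω
Step 3 — With open output, the series arm Z2 and the output shunt Z3 appear in series to ground: Z2 + Z3 = 668 + j3236 Ω.
Step 4 — Parallel with input shunt Z1: Z_in = Z1 || (Z2 + Z3) = 30.54 + j0.2765 Ω = 30.54∠0.5° Ω.
Step 5 — Source phasor: V = 124∠45.0° V = 87.68 + j87.68 V.
Step 6 — Current: I = V / Z = 2.897 + j2.845 A = 4.06∠44.5° A.
Step 7 — Complex power: S = V·I* = 503.4 + j4.558 VA.
Step 8 — Real power: P = Re(S) = 503.4 W.
Step 9 — Reactive power: Q = Im(S) = 4.558 VAR.
Step 10 — Apparent power: |S| = 503.4 VA.
Step 11 — Power factor: PF = P/|S| = 1 (lagging).

(a) P = 503.4 W  (b) Q = 4.558 VAR  (c) S = 503.4 VA  (d) PF = 1 (lagging)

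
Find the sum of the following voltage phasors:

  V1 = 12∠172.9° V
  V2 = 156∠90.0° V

Step 1 — Convert each phasor to rectangular form:
  V1 = 12·(cos(172.9°) + j·sin(172.9°)) = -11.91 + j1.483 V
  V2 = 156·(cos(90.0°) + j·sin(90.0°)) = 0 + j156 V
Step 2 — Sum components: V_total = -11.91 + j157.5 V.
Step 3 — Convert to polar: |V_total| = 157.9 V, ∠V_total = 94.3°.

V_total = 157.9∠94.3° V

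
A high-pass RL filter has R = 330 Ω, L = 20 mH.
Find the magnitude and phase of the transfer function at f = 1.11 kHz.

Step 1 — Angular frequency: ω = 2π·1110 = 6974 rad/s.
Step 2 — Transfer function: H(jω) = jωL/(R + jωL).
Step 3 — Numerator jωL = j·139.5; denominator R + jωL = 330 + j139.5.
Step 4 — H = 0.1516 + j0.3586.
Step 5 — Magnitude: |H| = 0.3893 (-8.2 dB); phase: φ = 67.1°.

|H| = 0.3893 (-8.2 dB), φ = 67.1°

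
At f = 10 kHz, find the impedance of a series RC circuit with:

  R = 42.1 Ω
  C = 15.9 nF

Step 1 — Angular frequency: ω = 2π·f = 2π·1e+04 = 6.283e+04 rad/s.
Step 2 — Component impedances:
  R: Z = R = 42.1 Ω
  C: Z = 1/(jωC) = -j/(ω·C) = 0 - j1001 Ω
Step 3 — Series combination: Z_total = R + C = 42.1 - j1001 Ω = 1002∠-87.6° Ω.

Z = 42.1 - j1001 Ω = 1002∠-87.6° Ω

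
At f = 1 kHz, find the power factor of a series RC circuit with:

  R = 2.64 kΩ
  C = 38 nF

Step 1 — Angular frequency: ω = 2π·f = 2π·1000 = 6283 rad/s.
Step 2 — Component impedances:
  R: Z = R = 2640 Ω
  C: Z = 1/(jωC) = -j/(ω·C) = 0 - j4188 Ω
Step 3 — Series combination: Z_total = R + C = 2640 - j4188 Ω = 4951∠-57.8° Ω.
Step 4 — Power factor: PF = cos(φ) = Re(Z)/|Z| = 2640/4951 = 0.5332.
Step 5 — Type: Im(Z) = -4188 ⇒ leading (phase φ = -57.8°).

PF = 0.5332 (leading, φ = -57.8°)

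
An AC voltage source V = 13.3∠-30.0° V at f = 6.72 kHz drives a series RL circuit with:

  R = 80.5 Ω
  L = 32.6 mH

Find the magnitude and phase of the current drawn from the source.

Step 1 — Angular frequency: ω = 2π·f = 2π·6720 = 4.222e+04 rad/s.
Step 2 — Component impedances:
  R: Z = R = 80.5 Ω
  L: Z = jωL = j·4.222e+04·0.0326 = 0 + j1376 Ω
Step 3 — Series combination: Z_total = R + L = 80.5 + j1376 Ω = 1379∠86.7° Ω.
Step 4 — Source phasor: V = 13.3∠-30.0° V = 11.52 - j6.65 V.
Step 5 — Ohm's law: I = V / Z_total = (11.52 - j6.65) / (80.5 + j1376) = -0.004327 - j0.008621 A.
Step 6 — Convert to polar: |I| = 0.009646 A, ∠I = -116.7°.

I = 0.009646∠-116.7° A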